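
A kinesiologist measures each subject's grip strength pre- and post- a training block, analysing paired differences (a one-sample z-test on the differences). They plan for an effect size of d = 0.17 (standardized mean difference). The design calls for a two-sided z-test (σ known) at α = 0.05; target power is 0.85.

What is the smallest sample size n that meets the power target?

For power 0.85 need Φ(δ − z_{0.025}) = 0.85, so δ = z_{0.025} + z_{0.15} = 1.960 + 1.036 = 2.996.
(For δ > 0 the lower-tail rejection region contributes negligibly to power, so the one-term inversion is standard.)
δ = d·√n ⇒ n = (δ/d)² = (2.996 / 0.17)² = 310.67.
Rounding up, n = 311.

n = 311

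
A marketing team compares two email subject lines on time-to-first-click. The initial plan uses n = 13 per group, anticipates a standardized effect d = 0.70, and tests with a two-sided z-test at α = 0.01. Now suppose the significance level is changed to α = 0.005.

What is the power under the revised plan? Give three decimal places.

Power ≈ 0.153

δ = d·√(n/2) = 0.70 × √(13/2) = 1.7847 (unchanged). New critical value: z_{0.0025} = 2.807.
Revised power = Φ(δ − 2.807) + Φ(−δ − 2.807) = Φ(-1.022) + Φ(-4.592) = 0.1533 + 0.0000 = 0.1533.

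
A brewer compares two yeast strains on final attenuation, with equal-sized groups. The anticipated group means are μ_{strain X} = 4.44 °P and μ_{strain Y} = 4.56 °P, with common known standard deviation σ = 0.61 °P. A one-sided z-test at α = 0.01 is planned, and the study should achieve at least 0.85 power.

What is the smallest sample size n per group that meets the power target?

n = 585 per group

Standardized effect: d = |μ_{strain X} − μ_{strain Y}| / σ = |4.44 − 4.56| / 0.61 = 0.1967
For power 0.85 need Φ(δ − z_{0.01}) = 0.85, so δ = z_{0.01} + z_{0.15} = 2.326 + 1.036 = 3.363.
δ = d·√(n/2) ⇒ n = 2(δ/d)² = 2 × (3.363 / 0.1967)² = 584.42.
Rounding up, n = 585 per group.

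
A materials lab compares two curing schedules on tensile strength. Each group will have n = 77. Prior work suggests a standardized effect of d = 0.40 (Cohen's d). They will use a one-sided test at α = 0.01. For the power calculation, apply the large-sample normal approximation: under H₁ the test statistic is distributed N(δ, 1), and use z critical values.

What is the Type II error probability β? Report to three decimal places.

β ≈ 0.438

Noncentrality parameter: δ = d·√(n/2) = 0.40 × √(77/2) = 2.4819
Critical value for a one-sided test at α = 0.01: z_α = 2.326.
Power = P(Z > 2.326 − δ) = Φ(0.156) = 0.5618.
Type II error: β = 1 − power = 1 − 0.5618 = 0.4382.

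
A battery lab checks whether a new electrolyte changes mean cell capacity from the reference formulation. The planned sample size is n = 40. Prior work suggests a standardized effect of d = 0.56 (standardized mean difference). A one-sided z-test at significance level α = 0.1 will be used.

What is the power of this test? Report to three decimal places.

Noncentrality parameter: δ = d·√n = 0.56 × √40 = 3.5418
One-sided α = 0.1 → critical value z_{0.1} = 1.282.
Power = P(Z > 1.282 − δ) = Φ(2.260) = 0.9881.

Power ≈ 0.988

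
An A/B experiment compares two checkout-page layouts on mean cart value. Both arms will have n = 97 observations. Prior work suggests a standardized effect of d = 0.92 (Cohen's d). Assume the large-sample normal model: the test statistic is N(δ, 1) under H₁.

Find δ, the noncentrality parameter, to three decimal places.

The noncentrality parameter scales effect size by the design's sample-size factor: δ = d·√(n/2) = 0.92 × √(97/2) = 6.4071

δ ≈ 6.407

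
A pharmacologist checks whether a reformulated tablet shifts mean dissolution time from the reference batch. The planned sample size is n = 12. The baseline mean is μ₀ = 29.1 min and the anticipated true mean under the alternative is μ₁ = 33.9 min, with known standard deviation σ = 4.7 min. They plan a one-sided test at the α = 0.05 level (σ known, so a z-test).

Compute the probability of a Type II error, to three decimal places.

β ≈ 0.029

Standardized effect: d = |μ₁ − μ₀| / σ = |33.9 − 29.1| / 4.7 = 1.0213
Noncentrality parameter: λ = d·√n = 1.0213 × √12 = 3.5378
One-sided α = 0.05 → critical value z_{0.05} = 1.645.
Power = P(Z > 1.645 − λ) = Φ(1.893) = 0.9708.
Type II error: β = 1 − power = 1 − 0.9708 = 0.0292.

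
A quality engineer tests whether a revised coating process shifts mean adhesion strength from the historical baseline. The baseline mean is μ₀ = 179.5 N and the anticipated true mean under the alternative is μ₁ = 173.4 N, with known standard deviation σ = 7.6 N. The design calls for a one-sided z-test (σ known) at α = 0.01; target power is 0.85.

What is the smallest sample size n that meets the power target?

n = 18

Standardized effect: d = |μ₁ − μ₀| / σ = |173.4 − 179.5| / 7.6 = 0.8026
Set Φ(δ − 2.326) = 0.85; then δ − 2.326 = Φ⁻¹(0.85) = 1.036, giving δ = 3.363.
δ = d·√n ⇒ n = (δ/d)² = (3.363 / 0.8026)² = 17.55.
Rounding up, n = 18.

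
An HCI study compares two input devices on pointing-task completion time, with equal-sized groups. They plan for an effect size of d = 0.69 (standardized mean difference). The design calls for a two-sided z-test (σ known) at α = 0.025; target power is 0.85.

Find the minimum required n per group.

For power 0.85 need Φ(δ − z_{0.0125}) = 0.85, so δ = z_{0.0125} + z_{0.15} = 2.241 + 1.036 = 3.278.
(Ignoring the negligible lower-tail rejection probability gives the usual closed-form inversion.)
δ = d·√(n/2) ⇒ n = 2(δ/d)² = 2 × (3.278 / 0.69)² = 45.13.
Rounding up, n = 46 per group.

n = 46 per group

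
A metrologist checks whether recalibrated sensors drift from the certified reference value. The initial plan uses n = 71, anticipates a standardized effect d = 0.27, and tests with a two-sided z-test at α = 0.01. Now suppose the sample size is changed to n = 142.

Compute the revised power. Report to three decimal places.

With n = 142: δ = d·√n = 0.27 × √142 = 3.2174. Critical value z_{0.005} = 2.576.
Revised power = Φ(δ − 2.576) + Φ(−δ − 2.576) = Φ(0.642) + Φ(-5.793) = 0.7394 + 0.0000 = 0.7394.

Power ≈ 0.739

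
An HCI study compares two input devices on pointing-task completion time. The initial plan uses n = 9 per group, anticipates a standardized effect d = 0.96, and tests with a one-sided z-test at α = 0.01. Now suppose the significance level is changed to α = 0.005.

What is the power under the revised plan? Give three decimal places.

δ = d·√(n/2) = 0.96 × √(9/2) = 2.0365 (unchanged). New critical value: z_{0.005} = 2.576.
Revised power = P(Z > 2.576 − δ) = Φ(-0.539) = 0.2948.

Power ≈ 0.295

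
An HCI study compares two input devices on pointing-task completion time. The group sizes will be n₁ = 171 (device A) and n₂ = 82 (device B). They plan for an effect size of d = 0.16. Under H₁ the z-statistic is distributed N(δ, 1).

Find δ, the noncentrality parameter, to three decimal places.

δ = d / √(1/n₁ + 1/n₂) = 0.16 / √(1/171 + 1/82) = 1.1911

δ ≈ 1.191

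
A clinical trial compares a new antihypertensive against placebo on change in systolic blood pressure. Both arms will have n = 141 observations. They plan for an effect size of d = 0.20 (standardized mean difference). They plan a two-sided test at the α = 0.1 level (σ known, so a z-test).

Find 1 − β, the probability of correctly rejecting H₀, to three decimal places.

Power ≈ 0.514

Noncentrality parameter: δ = d·√(n/2) = 0.20 × √(141/2) = 1.6793
Two-sided α = 0.1 → critical value z_{0.05} = 1.645.
Power = Φ(δ − 1.645) + Φ(−δ − 1.645) = Φ(0.034) + Φ(-3.324) = 0.5137 + 0.0004 = 0.5142.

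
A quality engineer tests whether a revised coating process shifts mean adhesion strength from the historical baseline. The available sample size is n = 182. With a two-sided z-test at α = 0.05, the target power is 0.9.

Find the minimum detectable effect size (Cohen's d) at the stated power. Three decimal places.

Required noncentrality: δ = z_{0.025} + z_{0.10} = 1.960 + 1.282 = 3.242.
(The second rejection-region term Φ(−δ − z_{α/2}) is negligible and dropped.)
δ = d·√n ⇒ d = δ/√n = 3.242/√182 = 0.2403.

d ≈ 0.240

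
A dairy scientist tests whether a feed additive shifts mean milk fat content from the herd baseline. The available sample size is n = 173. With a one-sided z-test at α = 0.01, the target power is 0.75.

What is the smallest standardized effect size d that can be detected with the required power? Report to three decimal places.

d ≈ 0.228

Required noncentrality: δ = z_{0.01} + z_{0.25} = 2.326 + 0.674 = 3.001.
δ = d·√n ⇒ d = δ/√n = 3.001/√173 = 0.2281.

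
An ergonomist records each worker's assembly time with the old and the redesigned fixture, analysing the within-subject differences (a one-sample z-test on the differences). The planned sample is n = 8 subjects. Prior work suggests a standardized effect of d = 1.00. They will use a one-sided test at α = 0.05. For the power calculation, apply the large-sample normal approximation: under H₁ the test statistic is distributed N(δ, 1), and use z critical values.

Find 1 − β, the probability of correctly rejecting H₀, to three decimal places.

Power ≈ 0.882

Noncentrality parameter: δ = d·√n = 1.00 × √8 = 2.8284
Critical value for a one-sided test at α = 0.05: z_α = 1.645.
Power = P(Z > 1.645 − δ) = Φ(1.184) = 0.8817.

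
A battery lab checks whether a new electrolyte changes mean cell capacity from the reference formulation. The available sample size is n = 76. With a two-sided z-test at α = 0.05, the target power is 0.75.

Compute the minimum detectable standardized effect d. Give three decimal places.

d ≈ 0.302

Required noncentrality: δ = z_{0.025} + z_{0.25} = 1.960 + 0.674 = 2.634.
(The second rejection-region term Φ(−δ − z_{α/2}) is negligible and dropped.)
δ = d·√n ⇒ d = δ/√n = 2.634/√76 = 0.3022.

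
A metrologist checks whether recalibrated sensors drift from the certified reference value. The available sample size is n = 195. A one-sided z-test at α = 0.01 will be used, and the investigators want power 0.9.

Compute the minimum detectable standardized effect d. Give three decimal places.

Need Φ(δ − 2.326) = 0.9, so δ = 2.326 + 1.282 = 3.608.
δ = d·√n ⇒ d = δ/√n = 3.608/√195 = 0.2584.

d ≈ 0.258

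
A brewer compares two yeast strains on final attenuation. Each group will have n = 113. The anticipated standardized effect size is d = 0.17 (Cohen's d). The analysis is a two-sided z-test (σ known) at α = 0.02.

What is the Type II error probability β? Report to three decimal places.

β ≈ 0.853

Noncentrality parameter: δ = d·√(n/2) = 0.17 × √(113/2) = 1.2778
Two-sided α = 0.02 → critical value z_{0.01} = 2.326.
Power = Φ(δ − 2.326) + Φ(−δ − 2.326) = Φ(-1.049) + Φ(-3.604) = 0.1472 + 0.0002 = 0.1474.
Type II error: β = 1 − power = 1 − 0.1474 = 0.8526.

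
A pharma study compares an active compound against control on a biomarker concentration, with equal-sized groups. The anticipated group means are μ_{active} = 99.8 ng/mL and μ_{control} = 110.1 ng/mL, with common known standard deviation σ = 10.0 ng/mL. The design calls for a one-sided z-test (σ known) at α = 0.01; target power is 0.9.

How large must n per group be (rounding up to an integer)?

n = 25 per group

Standardized effect: d = |μ_{active} − μ_{control}| / σ = |99.8 − 110.1| / 10.0 = 1.0300
For power 0.9 need Φ(δ − z_{0.01}) = 0.9, so δ = z_{0.01} + z_{0.10} = 2.326 + 1.282 = 3.608.
δ = d·√(n/2) ⇒ n = 2(δ/d)² = 2 × (3.608 / 1.0300)² = 24.54.
Round up to the next whole unit.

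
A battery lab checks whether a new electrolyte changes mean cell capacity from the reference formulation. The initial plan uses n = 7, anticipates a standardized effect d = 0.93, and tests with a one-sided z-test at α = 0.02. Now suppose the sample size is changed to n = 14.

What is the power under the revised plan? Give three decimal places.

Power ≈ 0.923

With n = 14: δ = d·√n = 0.93 × √14 = 3.4797. Critical value z_{0.02} = 2.054.
Revised power = Φ(δ − 2.054) = Φ(1.426) = 0.9231.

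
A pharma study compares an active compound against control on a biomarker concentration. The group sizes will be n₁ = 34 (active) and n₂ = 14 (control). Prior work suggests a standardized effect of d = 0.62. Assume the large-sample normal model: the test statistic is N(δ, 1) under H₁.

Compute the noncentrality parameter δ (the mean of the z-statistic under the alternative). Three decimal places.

δ ≈ 1.952

δ = d / √(1/n₁ + 1/n₂) = 0.62 / √(1/34 + 1/14) = 1.9524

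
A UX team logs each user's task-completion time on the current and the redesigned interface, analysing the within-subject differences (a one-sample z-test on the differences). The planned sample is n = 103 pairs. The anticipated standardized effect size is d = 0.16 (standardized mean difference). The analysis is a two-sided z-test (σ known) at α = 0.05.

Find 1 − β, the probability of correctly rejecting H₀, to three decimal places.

Power ≈ 0.369

Noncentrality parameter: δ = d·√n = 0.16 × √103 = 1.6238
Two-sided α = 0.05 → critical value z_{0.025} = 1.960.
Power = Φ(δ − 1.960) + Φ(−δ − 1.960) = Φ(-0.336) + Φ(-3.584) = 0.3684 + 0.0002 = 0.3686.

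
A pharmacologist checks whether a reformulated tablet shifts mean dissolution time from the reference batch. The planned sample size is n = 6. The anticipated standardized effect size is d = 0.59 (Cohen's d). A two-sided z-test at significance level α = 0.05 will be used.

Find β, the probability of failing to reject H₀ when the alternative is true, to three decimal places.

β ≈ 0.696

Noncentrality parameter: δ = d·√n = 0.59 × √6 = 1.4452
Two-sided α = 0.05 → critical value z_{0.025} = 1.960.
Power = Φ(δ − 1.960) + Φ(−δ − 1.960) = Φ(-0.515) + Φ(-3.405) = 0.3034 + 0.0003 = 0.3037.
Type II error: β = 1 − power = 1 − 0.3037 = 0.6963.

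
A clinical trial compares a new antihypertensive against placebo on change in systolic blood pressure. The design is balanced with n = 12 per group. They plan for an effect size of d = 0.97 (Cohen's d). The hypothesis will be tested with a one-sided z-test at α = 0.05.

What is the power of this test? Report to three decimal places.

Noncentrality parameter: δ = d·√(n/2) = 0.97 × √(12/2) = 2.3760
Critical value for a one-sided test at α = 0.05: z_α = 1.645.
Power = P(Z > 1.645 − δ) = Φ(0.731) = 0.7677.

Power ≈ 0.768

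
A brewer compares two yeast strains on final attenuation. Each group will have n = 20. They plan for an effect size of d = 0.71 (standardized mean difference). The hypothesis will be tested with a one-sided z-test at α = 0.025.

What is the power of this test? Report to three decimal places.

Power ≈ 0.612

Noncentrality parameter: δ = d·√(n/2) = 0.71 × √(20/2) = 2.2452
Critical value for a one-sided test at α = 0.025: z_α = 1.960.
Power = Φ(δ − 1.960) = Φ(0.285) = 0.6123.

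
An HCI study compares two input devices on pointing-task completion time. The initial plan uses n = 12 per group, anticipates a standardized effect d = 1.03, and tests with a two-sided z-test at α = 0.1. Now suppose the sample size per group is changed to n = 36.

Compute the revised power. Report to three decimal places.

Power ≈ 0.997

With n = 36 per group: δ = d·√(n/2) = 1.03 × √(36/2) = 4.3699. Critical value z_{0.05} = 1.645.
Revised power = Φ(δ − 1.645) + Φ(−δ − 1.645) = Φ(2.725) + Φ(-6.015) = 0.9968 + 0.0000 = 0.9968.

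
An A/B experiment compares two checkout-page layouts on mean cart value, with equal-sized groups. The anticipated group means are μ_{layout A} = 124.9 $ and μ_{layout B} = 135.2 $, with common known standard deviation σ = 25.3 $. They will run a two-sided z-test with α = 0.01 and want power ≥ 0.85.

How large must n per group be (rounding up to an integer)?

Standardized effect: d = |μ_{layout A} − μ_{layout B}| / σ = |124.9 − 135.2| / 25.3 = 0.4071
Set Φ(δ − 2.576) = 0.85; then δ − 2.576 = Φ⁻¹(0.85) = 1.036, giving δ = 3.612.
(For δ > 0 the lower-tail rejection region contributes negligibly to power, so the one-term inversion is standard.)
δ = d·√(n/2) ⇒ n = 2(δ/d)² = 2 × (3.612 / 0.4071)² = 157.45.
Round up to the next whole unit.

n = 158 per group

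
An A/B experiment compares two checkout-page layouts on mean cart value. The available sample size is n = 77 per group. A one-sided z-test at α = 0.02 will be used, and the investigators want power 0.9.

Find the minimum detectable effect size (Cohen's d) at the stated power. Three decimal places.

Need Φ(δ − 2.054) = 0.9, so δ = 2.054 + 1.282 = 3.335.
δ = d·√(n/2) ⇒ d = δ/√(n/2) = 3.335/√(77/2) = 0.5375.

d ≈ 0.538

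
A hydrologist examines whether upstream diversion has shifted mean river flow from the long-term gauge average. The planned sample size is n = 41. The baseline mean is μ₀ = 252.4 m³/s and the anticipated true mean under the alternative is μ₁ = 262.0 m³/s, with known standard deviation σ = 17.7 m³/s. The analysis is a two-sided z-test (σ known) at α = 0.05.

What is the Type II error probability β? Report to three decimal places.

β ≈ 0.065

Standardized effect: d = |μ₁ − μ₀| / σ = |262.0 − 252.4| / 17.7 = 0.5424
Noncentrality parameter: δ = d·√n = 0.5424 × √41 = 3.4729
Critical value for a two-sided test at α = 0.05: z_{α/2} = 1.960.
Power = Φ(δ − 1.960) + Φ(−δ − 1.960) = Φ(1.513) + Φ(-5.433) = 0.9348 + 0.0000 = 0.9348.
Type II error: β = 1 − power = 1 − 0.9348 = 0.0652.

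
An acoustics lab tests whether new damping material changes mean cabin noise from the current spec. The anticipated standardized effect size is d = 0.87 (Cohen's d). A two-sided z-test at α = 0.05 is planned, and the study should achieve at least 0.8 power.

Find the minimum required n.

Set Φ(δ − 1.960) = 0.8; then δ − 1.960 = Φ⁻¹(0.8) = 0.842, giving δ = 2.802.
(For δ > 0 the lower-tail rejection region contributes negligibly to power, so the one-term inversion is standard.)
δ = d·√n ⇒ n = (δ/d)² = (2.802 / 0.87)² = 10.37.
Rounding up, n = 11.

n = 11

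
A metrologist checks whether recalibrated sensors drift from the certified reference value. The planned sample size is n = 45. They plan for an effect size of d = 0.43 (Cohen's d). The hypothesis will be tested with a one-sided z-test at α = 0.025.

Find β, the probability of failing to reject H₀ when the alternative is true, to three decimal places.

β ≈ 0.178

Noncentrality parameter: δ = d·√n = 0.43 × √45 = 2.8845
Critical value for a one-sided test at α = 0.025: z_α = 1.960.
Power = P(Z > 1.960 − δ) = Φ(0.925) = 0.8224.
Type II error: β = 1 − power = 1 − 0.8224 = 0.1776.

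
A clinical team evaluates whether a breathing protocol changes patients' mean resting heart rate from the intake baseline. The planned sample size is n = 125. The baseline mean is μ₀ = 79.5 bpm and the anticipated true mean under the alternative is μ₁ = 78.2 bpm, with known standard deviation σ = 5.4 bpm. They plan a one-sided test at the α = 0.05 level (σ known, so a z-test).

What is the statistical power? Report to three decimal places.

Power ≈ 0.852

Standardized effect: d = |μ₁ − μ₀| / σ = |78.2 − 79.5| / 5.4 = 0.2407
Noncentrality parameter: δ = d·√n = 0.2407 × √125 = 2.6916
One-sided α = 0.05 → critical value z_{0.05} = 1.645.
Power = Φ(δ − 1.645) = Φ(1.047) = 0.8524.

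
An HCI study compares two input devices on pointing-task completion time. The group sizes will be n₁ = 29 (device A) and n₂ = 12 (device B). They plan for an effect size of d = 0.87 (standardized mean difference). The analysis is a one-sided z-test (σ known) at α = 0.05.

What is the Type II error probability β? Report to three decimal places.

Noncentrality parameter: δ = d / √(1/n₁ + 1/n₂) = 0.87 / √(1/29 + 1/12) = 2.5346
Critical value for a one-sided test at α = 0.05: z_α = 1.645.
Power = Φ(δ − 1.645) = Φ(0.890) = 0.8132.
Type II error: β = 1 − power = 1 − 0.8132 = 0.1868.

β ≈ 0.187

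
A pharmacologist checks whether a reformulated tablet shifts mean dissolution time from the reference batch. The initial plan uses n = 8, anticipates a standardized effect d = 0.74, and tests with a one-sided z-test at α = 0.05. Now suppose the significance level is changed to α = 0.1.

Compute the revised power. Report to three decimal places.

δ = d·√n = 0.74 × √8 = 2.0930 (unchanged). New critical value: z_{0.1} = 1.282.
Revised power = Φ(δ − 1.282) = Φ(0.811) = 0.7915.

Power ≈ 0.791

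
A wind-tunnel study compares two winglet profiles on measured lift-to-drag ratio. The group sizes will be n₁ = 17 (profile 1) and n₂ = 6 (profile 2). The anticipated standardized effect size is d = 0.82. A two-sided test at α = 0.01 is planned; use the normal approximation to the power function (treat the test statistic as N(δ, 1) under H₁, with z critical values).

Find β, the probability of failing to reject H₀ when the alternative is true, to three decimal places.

Noncentrality parameter: δ = d / √(1/n₁ + 1/n₂) = 0.82 / √(1/17 + 1/6) = 1.7268
Critical value for a two-sided test at α = 0.01: z_{α/2} = 2.576.
Power = Φ(δ − 2.576) + Φ(−δ − 2.576) = Φ(-0.849) + Φ(-4.303) = 0.1979 + 0.0000 = 0.1979.
Type II error: β = 1 − power = 1 − 0.1979 = 0.8021.

β ≈ 0.802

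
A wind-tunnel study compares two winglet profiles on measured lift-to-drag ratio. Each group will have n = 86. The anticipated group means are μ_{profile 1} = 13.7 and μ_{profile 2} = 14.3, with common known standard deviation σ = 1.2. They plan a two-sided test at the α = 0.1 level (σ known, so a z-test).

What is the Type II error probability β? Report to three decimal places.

Standardized effect: d = |μ_{profile 1} − μ_{profile 2}| / σ = |13.7 − 14.3| / 1.2 = 0.5000
Noncentrality parameter: λ = d·√(n/2) = 0.5000 × √(86/2) = 3.2787
Two-sided α = 0.1 → critical value z_{0.05} = 1.645.
Power = Φ(λ − 1.645) + Φ(−λ − 1.645) = Φ(1.634) + Φ(-4.924) = 0.9489 + 0.0000 = 0.9489.
Type II error: β = 1 − power = 1 − 0.9489 = 0.0511.

β ≈ 0.051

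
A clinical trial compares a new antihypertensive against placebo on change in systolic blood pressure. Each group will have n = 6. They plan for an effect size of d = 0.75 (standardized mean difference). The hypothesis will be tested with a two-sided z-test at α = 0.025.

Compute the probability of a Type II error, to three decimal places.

β ≈ 0.827

Noncentrality parameter: δ = d·√(n/2) = 0.75 × √(6/2) = 1.2990
Two-sided α = 0.025 → critical value z_{0.0125} = 2.241.
Power = Φ(δ − 2.241) + Φ(−δ − 2.241) = Φ(-0.942) + Φ(-3.540) = 0.1730 + 0.0002 = 0.1732.
Type II error: β = 1 − power = 1 − 0.1732 = 0.8268.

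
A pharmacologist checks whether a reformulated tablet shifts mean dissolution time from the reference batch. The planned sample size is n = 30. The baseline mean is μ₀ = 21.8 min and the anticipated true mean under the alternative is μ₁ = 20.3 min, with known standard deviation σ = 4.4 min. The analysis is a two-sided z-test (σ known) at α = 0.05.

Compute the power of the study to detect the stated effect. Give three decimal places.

Power ≈ 0.463

Standardized effect: d = |μ₁ − μ₀| / σ = |20.3 − 21.8| / 4.4 = 0.3409
Noncentrality parameter: δ = d·√n = 0.3409 × √30 = 1.8672
Critical value for a two-sided test at α = 0.05: z_{α/2} = 1.960.
Power = Φ(δ − 1.960) + Φ(−δ − 1.960) = Φ(-0.093) + Φ(-3.827) = 0.4631 + 0.0001 = 0.4631.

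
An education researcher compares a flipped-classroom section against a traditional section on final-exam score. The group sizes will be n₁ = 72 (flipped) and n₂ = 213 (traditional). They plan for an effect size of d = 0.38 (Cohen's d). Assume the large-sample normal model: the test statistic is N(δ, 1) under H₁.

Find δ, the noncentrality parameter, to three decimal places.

δ ≈ 2.788

The noncentrality parameter scales effect size by the design's sample-size factor: δ = d / √(1/n₁ + 1/n₂) = 0.38 / √(1/72 + 1/213) = 2.7875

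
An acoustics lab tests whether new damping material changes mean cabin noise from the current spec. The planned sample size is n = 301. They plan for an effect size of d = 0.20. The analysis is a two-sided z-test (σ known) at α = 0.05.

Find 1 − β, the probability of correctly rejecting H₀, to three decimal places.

Power ≈ 0.934

Noncentrality parameter: δ = d·√n = 0.20 × √301 = 3.4699
Two-sided α = 0.05 → critical value z_{0.025} = 1.960.
Power = Φ(δ − 1.960) + Φ(−δ − 1.960) = Φ(1.510) + Φ(-5.430) = 0.9345 + 0.0000 = 0.9345.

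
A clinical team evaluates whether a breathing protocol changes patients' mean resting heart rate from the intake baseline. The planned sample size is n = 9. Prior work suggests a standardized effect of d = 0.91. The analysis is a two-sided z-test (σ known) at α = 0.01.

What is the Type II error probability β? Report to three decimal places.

Noncentrality parameter: δ = d·√n = 0.91 × √9 = 2.7300
Two-sided α = 0.01 → critical value z_{0.005} = 2.576.
Power = Φ(δ − 2.576) + Φ(−δ − 2.576) = Φ(0.154) + Φ(-5.306) = 0.5613 + 0.0000 = 0.5613.
Type II error: β = 1 − power = 1 − 0.5613 = 0.4387.

β ≈ 0.439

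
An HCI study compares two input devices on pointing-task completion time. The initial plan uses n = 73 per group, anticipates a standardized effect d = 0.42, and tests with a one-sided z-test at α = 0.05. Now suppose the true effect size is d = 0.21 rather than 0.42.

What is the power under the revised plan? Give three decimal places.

Power ≈ 0.353

With d = 0.21: δ = d·√(n/2) = 0.21 × √(73/2) = 1.2687. Critical value z_{0.05} = 1.645.
Revised power = P(Z > 1.645 − δ) = Φ(-0.376) = 0.3534.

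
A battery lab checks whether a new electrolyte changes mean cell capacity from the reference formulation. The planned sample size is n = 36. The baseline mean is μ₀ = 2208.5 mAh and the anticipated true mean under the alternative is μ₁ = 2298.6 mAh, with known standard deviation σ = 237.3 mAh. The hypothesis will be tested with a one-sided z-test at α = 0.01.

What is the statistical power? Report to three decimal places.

Power ≈ 0.481

Standardized effect: d = |μ₁ − μ₀| / σ = |2298.6 − 2208.5| / 237.3 = 0.3797
Noncentrality parameter: δ = d·√n = 0.3797 × √36 = 2.2781
One-sided α = 0.01 → critical value z_{0.01} = 2.326.
Power = Φ(δ − 2.326) = Φ(-0.048) = 0.4808.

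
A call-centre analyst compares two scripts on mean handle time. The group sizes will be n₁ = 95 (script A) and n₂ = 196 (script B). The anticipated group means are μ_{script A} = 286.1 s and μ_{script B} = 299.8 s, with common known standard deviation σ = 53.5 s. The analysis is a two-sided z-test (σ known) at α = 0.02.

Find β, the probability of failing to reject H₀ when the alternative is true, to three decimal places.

Standardized effect: d = |μ_{script A} − μ_{script B}| / σ = |286.1 − 299.8| / 53.5 = 0.2561
Noncentrality parameter: δ = d / √(1/n₁ + 1/n₂) = 0.2561 / √(1/95 + 1/196) = 2.0484
Two-sided α = 0.02 → critical value z_{0.01} = 2.326.
Power = Φ(δ − 2.326) + Φ(−δ − 2.326) = Φ(-0.278) + Φ(-4.375) = 0.3905 + 0.0000 = 0.3905.
Type II error: β = 1 − power = 1 − 0.3905 = 0.6095.

β ≈ 0.609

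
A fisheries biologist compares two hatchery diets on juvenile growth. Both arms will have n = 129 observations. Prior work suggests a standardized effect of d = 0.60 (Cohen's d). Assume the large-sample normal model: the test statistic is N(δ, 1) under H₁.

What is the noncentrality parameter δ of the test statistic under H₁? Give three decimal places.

δ = d·√(n/2) = 0.60 × √(129/2) = 4.8187

δ ≈ 4.819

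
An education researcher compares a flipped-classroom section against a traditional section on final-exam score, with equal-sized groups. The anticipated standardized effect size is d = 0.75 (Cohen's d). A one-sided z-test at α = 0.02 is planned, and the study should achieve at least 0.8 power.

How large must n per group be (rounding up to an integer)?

n = 30 per group

Set Φ(δ − 2.054) = 0.8; then δ − 2.054 = Φ⁻¹(0.8) = 0.842, giving δ = 2.895.
δ = d·√(n/2) ⇒ n = 2(δ/d)² = 2 × (2.895 / 0.75)² = 29.81.
Rounding up, n = 30 per group.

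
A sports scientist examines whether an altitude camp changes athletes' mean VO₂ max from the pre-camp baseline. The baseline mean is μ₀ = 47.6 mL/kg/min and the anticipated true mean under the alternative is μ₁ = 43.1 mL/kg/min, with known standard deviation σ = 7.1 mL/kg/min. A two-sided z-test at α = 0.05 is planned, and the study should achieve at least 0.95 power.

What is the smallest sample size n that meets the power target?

Standardized effect: d = |μ₁ − μ₀| / σ = |43.1 − 47.6| / 7.1 = 0.6338
For power 0.95 need Φ(δ − z_{0.025}) = 0.95, so δ = z_{0.025} + z_{0.05} = 1.960 + 1.645 = 3.605.
(Ignoring the negligible lower-tail rejection probability gives the usual closed-form inversion.)
δ = d·√n ⇒ n = (δ/d)² = (3.605 / 0.6338)² = 32.35.
Round up to the next whole unit.

n = 33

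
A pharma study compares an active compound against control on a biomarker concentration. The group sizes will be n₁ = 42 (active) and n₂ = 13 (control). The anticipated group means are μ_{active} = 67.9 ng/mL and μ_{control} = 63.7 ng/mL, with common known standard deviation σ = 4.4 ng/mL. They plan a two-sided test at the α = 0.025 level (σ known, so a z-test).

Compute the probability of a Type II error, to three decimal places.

Standardized effect: d = |μ_{active} − μ_{control}| / σ = |67.9 − 63.7| / 4.4 = 0.9545
Noncentrality parameter: δ = d / √(1/n₁ + 1/n₂) = 0.9545 / √(1/42 + 1/13) = 3.0075
Critical value for a two-sided test at α = 0.025: z_{α/2} = 2.241.
Power = Φ(δ − 2.241) + Φ(−δ − 2.241) = Φ(0.766) + Φ(-5.249) = 0.7782 + 0.0000 = 0.7782.
Type II error: β = 1 − power = 1 − 0.7782 = 0.2218.

β ≈ 0.222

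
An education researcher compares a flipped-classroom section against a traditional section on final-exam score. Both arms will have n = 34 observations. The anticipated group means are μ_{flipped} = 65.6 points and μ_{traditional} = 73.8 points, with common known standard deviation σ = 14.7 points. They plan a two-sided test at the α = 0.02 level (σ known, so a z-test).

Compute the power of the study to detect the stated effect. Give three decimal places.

Standardized effect: d = |μ_{flipped} − μ_{traditional}| / σ = |65.6 − 73.8| / 14.7 = 0.5578
Noncentrality parameter: δ = d·√(n/2) = 0.5578 × √(34/2) = 2.3000
Critical value for a two-sided test at α = 0.02: z_{α/2} = 2.326.
Power = Φ(δ − 2.326) + Φ(−δ − 2.326) = Φ(-0.026) + Φ(-4.626) = 0.4895 + 0.0000 = 0.4895.

Power ≈ 0.489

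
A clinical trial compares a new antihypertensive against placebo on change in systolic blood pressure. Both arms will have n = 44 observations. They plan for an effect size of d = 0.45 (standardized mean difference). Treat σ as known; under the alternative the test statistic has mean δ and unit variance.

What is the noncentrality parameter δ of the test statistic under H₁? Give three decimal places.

The noncentrality parameter scales effect size by the design's sample-size factor: δ = d·√(n/2) = 0.45 × √(44/2) = 2.1107

δ ≈ 2.111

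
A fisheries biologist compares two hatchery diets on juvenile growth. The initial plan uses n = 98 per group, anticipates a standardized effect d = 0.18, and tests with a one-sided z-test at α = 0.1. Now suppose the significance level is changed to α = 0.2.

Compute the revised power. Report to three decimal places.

Power ≈ 0.662

δ = d·√(n/2) = 0.18 × √(98/2) = 1.2600 (unchanged). New critical value: z_{0.2} = 0.842.
Revised power = P(Z > 0.842 − δ) = Φ(0.418) = 0.6622.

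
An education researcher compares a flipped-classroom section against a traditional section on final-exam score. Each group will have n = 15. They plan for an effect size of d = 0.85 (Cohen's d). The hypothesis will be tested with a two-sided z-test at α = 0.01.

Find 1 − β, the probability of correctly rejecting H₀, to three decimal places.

Power ≈ 0.402

Noncentrality parameter: δ = d·√(n/2) = 0.85 × √(15/2) = 2.3278
Two-sided α = 0.01 → critical value z_{0.005} = 2.576.
Power = Φ(δ − 2.576) + Φ(−δ − 2.576) = Φ(-0.248) + Φ(-4.904) = 0.4021 + 0.0000 = 0.4021.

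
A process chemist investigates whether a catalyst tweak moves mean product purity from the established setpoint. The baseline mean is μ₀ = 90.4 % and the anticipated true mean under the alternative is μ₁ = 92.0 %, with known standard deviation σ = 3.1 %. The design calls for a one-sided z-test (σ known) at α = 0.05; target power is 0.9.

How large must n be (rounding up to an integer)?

n = 33

Standardized effect: d = |μ₁ − μ₀| / σ = |92.0 − 90.4| / 3.1 = 0.5161
Set Φ(δ − 1.645) = 0.9; then δ − 1.645 = Φ⁻¹(0.9) = 1.282, giving δ = 2.926.
δ = d·√n ⇒ n = (δ/d)² = (2.926 / 0.5161)² = 32.15.
Rounding up, n = 33.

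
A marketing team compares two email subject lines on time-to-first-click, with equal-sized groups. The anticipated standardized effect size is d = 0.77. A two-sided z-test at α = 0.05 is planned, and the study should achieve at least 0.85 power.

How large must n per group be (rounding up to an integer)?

For power 0.85 need Φ(δ − z_{0.025}) = 0.85, so δ = z_{0.025} + z_{0.15} = 1.960 + 1.036 = 2.996.
(Ignoring the negligible lower-tail rejection probability gives the usual closed-form inversion.)
δ = d·√(n/2) ⇒ n = 2(δ/d)² = 2 × (2.996 / 0.77)² = 30.29.
Round up to the next whole unit.

n = 31 per group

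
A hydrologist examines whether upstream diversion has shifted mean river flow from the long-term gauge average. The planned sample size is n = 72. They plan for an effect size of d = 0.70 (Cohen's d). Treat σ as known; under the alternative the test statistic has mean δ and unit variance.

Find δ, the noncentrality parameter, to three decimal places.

δ ≈ 5.940

δ = d·√n = 0.70 × √72 = 5.9397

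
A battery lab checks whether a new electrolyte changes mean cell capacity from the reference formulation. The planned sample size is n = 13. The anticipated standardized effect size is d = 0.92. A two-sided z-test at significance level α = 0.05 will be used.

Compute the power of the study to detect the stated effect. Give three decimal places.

Noncentrality parameter: λ = d·√n = 0.92 × √13 = 3.3171
Two-sided α = 0.05 → critical value z_{0.025} = 1.960.
Power = Φ(λ − 1.960) + Φ(−λ − 1.960) = Φ(1.357) + Φ(-5.277) = 0.9126 + 0.0000 = 0.9126.

Power ≈ 0.913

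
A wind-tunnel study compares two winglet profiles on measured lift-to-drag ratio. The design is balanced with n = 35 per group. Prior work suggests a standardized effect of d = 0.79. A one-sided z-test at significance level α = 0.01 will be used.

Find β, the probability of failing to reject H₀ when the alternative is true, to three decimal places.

Noncentrality parameter: δ = d·√(n/2) = 0.79 × √(35/2) = 3.3048
One-sided α = 0.01 → critical value z_{0.01} = 2.326.
Power = Φ(δ − 2.326) = Φ(0.978) = 0.8361.
Type II error: β = 1 − power = 1 − 0.8361 = 0.1639.

β ≈ 0.164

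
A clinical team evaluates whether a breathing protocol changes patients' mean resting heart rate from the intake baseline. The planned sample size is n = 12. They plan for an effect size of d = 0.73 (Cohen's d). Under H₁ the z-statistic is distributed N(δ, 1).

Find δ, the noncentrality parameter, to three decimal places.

δ = d·√n = 0.73 × √12 = 2.5288

δ ≈ 2.529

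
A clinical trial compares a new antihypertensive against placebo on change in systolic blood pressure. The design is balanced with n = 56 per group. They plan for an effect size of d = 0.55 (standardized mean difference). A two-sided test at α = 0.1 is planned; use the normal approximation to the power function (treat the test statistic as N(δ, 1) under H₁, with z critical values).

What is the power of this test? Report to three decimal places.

Noncentrality parameter: δ = d·√(n/2) = 0.55 × √(56/2) = 2.9103
Critical value for a two-sided test at α = 0.1: z_{α/2} = 1.645.
Power = Φ(δ − 1.645) + Φ(−δ − 1.645) = Φ(1.265) + Φ(-4.555) = 0.8971 + 0.0000 = 0.8972.

Power ≈ 0.897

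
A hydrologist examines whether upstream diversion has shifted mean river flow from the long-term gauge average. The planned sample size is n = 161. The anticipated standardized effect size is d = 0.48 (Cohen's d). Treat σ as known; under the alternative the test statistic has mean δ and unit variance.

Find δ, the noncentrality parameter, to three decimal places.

δ ≈ 6.091

The noncentrality parameter scales effect size by the design's sample-size factor: δ = d·√n = 0.48 × √161 = 6.0905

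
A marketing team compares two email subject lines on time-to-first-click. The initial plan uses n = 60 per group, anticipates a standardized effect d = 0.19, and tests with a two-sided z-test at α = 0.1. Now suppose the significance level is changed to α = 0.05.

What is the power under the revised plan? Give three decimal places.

δ = d·√(n/2) = 0.19 × √(60/2) = 1.0407 (unchanged). New critical value: z_{0.025} = 1.960.
Revised power = Φ(δ − 1.960) + Φ(−δ − 1.960) = Φ(-0.919) + Φ(-3.001) = 0.1790 + 0.0013 = 0.1803.

Power ≈ 0.180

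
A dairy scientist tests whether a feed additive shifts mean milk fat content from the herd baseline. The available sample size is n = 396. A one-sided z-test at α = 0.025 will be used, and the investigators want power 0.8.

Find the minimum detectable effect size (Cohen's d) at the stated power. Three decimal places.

d ≈ 0.141

Required noncentrality: δ = z_{0.025} + z_{0.20} = 1.960 + 0.842 = 2.802.
δ = d·√n ⇒ d = δ/√n = 2.802/√396 = 0.1408.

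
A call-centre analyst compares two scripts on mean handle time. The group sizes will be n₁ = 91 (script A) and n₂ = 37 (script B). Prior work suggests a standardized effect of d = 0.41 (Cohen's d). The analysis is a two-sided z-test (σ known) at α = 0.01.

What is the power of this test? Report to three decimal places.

Noncentrality parameter: δ = d / √(1/n₁ + 1/n₂) = 0.41 / √(1/91 + 1/37) = 2.1028
Critical value for a two-sided test at α = 0.01: z_{α/2} = 2.576.
Power = Φ(δ − 2.576) + Φ(−δ − 2.576) = Φ(-0.473) + Φ(-4.679) = 0.3181 + 0.0000 = 0.3181.

Power ≈ 0.318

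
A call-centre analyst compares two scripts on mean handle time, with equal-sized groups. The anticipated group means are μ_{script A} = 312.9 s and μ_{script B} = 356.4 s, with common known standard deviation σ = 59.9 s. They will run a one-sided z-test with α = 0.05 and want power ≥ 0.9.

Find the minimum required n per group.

Standardized effect: d = |μ_{script A} − μ_{script B}| / σ = |312.9 − 356.4| / 59.9 = 0.7262
Set Φ(δ − 1.645) = 0.9; then δ − 1.645 = Φ⁻¹(0.9) = 1.282, giving δ = 2.926.
δ = d·√(n/2) ⇒ n = 2(δ/d)² = 2 × (2.926 / 0.7262)² = 32.48.
Rounding up, n = 33 per group.

n = 33 per group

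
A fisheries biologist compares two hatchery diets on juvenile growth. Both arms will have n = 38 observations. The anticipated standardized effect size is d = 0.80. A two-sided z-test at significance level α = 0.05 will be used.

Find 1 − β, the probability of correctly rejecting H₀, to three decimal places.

Noncentrality parameter: δ = d·√(n/2) = 0.80 × √(38/2) = 3.4871
Critical value for a two-sided test at α = 0.05: z_{α/2} = 1.960.
Power = Φ(δ − 1.960) + Φ(−δ − 1.960) = Φ(1.527) + Φ(-5.447) = 0.9366 + 0.0000 = 0.9366.

Power ≈ 0.937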